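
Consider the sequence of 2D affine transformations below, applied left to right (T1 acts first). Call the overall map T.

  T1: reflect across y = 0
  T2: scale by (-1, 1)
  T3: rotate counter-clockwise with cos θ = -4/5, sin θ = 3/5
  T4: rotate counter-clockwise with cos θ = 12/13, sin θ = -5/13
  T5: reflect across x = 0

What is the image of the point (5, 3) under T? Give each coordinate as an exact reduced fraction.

T(p) = (-333/65, -181/65)

T1 reflect across y = 0: (5, 3) → (5, -3)
T2 scale by (-1, 1): (5, -3) → (-5, -3)
T3 rotate counter-clockwise with cos θ = -4/5, sin θ = 3/5: (-5, -3) → (29/5, -3/5)
T4 rotate counter-clockwise with cos θ = 12/13, sin θ = -5/13: (29/5, -3/5) → (333/65, -181/65)
T5 reflect across x = 0: (333/65, -181/65) → (-333/65, -181/65)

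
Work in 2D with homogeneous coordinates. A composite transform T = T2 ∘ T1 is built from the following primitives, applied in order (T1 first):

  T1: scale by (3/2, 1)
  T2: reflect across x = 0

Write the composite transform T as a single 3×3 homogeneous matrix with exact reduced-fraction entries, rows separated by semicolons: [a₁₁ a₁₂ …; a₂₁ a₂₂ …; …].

T1 = [3/2 0 0; 0 1 0; 0 0 1]
T2·T1 = [-3/2 0 0; 0 1 0; 0 0 1]

T = [-3/2 0 0; 0 1 0; 0 0 1]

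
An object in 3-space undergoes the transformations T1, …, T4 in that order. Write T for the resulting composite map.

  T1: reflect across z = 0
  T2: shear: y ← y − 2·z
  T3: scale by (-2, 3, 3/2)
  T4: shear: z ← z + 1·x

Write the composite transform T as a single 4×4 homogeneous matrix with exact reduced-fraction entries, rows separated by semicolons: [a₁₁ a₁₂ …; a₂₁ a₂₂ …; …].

T1 = [1 0 0 0; 0 1 0 0; 0 0 -1 0; 0 0 0 1]
T2·T1 = [1 0 0 0; 0 1 2 0; 0 0 -1 0; 0 0 0 1]
T3·…·T1 = [-2 0 0 0; 0 3 6 0; 0 0 -3/2 0; 0 0 0 1]
T4·…·T1 = [-2 0 0 0; 0 3 6 0; -2 0 -3/2 0; 0 0 0 1]

T = [-2 0 0 0; 0 3 6 0; -2 0 -3/2 0; 0 0 0 1]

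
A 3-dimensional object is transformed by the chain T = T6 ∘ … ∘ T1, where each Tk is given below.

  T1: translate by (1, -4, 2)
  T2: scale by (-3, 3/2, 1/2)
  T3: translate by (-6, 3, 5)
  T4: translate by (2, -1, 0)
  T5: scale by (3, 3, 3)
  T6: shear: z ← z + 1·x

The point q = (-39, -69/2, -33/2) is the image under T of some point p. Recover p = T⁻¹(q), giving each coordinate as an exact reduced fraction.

p = (2, -5, 3)

T1 = [1 0 0 1; 0 1 0 -4; 0 0 1 2; 0 0 0 1]
T2·T1 = [-3 0 0 -3; 0 3/2 0 -6; 0 0 1/2 1; 0 0 0 1]
T3·…·T1 = [-3 0 0 -9; 0 3/2 0 -3; 0 0 1/2 6; 0 0 0 1]
T4·…·T1 = [-3 0 0 -7; 0 3/2 0 -4; 0 0 1/2 6; 0 0 0 1]
T5·…·T1 = [-9 0 0 -21; 0 9/2 0 -12; 0 0 3/2 18; 0 0 0 1]
T6·…·T1 = [-9 0 0 -21; 0 9/2 0 -12; -9 0 3/2 -3; 0 0 0 1]
det M = -243/4; M⁻¹ = [-1/9 0 0 -7/3; 0 2/9 0 8/3; -2/3 0 2/3 -12; 0 0 0 1]
M⁻¹ · (-39, -69/2, -33/2)ᵀ = (2, -5, 3)ᵀ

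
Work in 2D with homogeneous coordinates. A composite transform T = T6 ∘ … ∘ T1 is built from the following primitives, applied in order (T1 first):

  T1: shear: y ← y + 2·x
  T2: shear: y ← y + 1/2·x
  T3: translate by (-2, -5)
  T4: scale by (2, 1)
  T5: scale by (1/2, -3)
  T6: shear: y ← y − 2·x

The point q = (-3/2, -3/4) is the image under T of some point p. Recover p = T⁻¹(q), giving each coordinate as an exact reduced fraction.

T1 = [1 0 0; 2 1 0; 0 0 1]
T2·T1 = [1 0 0; 5/2 1 0; 0 0 1]
T3·…·T1 = [1 0 -2; 5/2 1 -5; 0 0 1]
T4·…·T1 = [2 0 -4; 5/2 1 -5; 0 0 1]
T5·…·T1 = [1 0 -2; -15/2 -3 15; 0 0 1]
T6·…·T1 = [1 0 -2; -19/2 -3 19; 0 0 1]
det M = -3; M⁻¹ = [1 0 2; -19/6 -1/3 0; 0 0 1]
M⁻¹ · (-3/2, -3/4)ᵀ = (1/2, 5)ᵀ

p = (1/2, 5)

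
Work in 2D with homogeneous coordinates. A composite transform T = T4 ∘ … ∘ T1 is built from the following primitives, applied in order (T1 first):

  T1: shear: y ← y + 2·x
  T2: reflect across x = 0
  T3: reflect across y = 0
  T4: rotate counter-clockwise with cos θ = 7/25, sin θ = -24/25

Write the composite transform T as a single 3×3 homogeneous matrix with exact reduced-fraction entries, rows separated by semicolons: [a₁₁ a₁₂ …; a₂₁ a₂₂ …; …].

T1 = [1 0 0; 2 1 0; 0 0 1]
T2·T1 = [-1 0 0; 2 1 0; 0 0 1]
T3·…·T1 = [-1 0 0; -2 -1 0; 0 0 1]
T4·…·T1 = [-11/5 -24/25 0; 2/5 -7/25 0; 0 0 1]

T = [-11/5 -24/25 0; 2/5 -7/25 0; 0 0 1]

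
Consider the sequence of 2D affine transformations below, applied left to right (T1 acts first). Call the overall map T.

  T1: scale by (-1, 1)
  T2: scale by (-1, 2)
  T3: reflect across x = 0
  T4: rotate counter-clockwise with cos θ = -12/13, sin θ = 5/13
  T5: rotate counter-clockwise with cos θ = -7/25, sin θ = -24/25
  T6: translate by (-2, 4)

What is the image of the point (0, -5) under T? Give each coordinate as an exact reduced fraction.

T(p) = (376/65, -148/65)

T1 scale by (-1, 1): (0, -5) → (0, -5)
T2 scale by (-1, 2): (0, -5) → (0, -10)
T3 reflect across x = 0: (0, -10) → (0, -10)
T4 rotate counter-clockwise with cos θ = -12/13, sin θ = 5/13: (0, -10) → (50/13, 120/13)
T5 rotate counter-clockwise with cos θ = -7/25, sin θ = -24/25: (50/13, 120/13) → (506/65, -408/65)
T6 translate by (-2, 4): (506/65, -408/65) → (376/65, -148/65)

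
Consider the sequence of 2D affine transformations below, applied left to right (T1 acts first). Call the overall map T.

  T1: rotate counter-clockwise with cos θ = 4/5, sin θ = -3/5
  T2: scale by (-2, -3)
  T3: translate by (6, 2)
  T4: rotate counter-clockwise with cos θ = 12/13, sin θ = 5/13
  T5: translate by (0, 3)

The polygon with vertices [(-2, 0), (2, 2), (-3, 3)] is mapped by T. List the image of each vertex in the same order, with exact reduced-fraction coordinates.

image vertices: (592/65, 329/65), (4/65, 253/65), (697/65, -261/65)

T1 rotate counter-clockwise with cos θ = 4/5, sin θ = -3/5: (-2, 0) → (-8/5, 6/5); (2, 2) → (14/5, 2/5); (-3, 3) → (-3/5, 21/5)
T2 scale by (-2, -3): (-8/5, 6/5) → (16/5, -18/5); (14/5, 2/5) → (-28/5, -6/5); (-3/5, 21/5) → (6/5, -63/5)
T3 translate by (6, 2): (16/5, -18/5) → (46/5, -8/5); (-28/5, -6/5) → (2/5, 4/5); (6/5, -63/5) → (36/5, -53/5)
T4 rotate counter-clockwise with cos θ = 12/13, sin θ = 5/13: (46/5, -8/5) → (592/65, 134/65); (2/5, 4/5) → (4/65, 58/65); (36/5, -53/5) → (697/65, -456/65)
T5 translate by (0, 3): (592/65, 134/65) → (592/65, 329/65); (4/65, 58/65) → (4/65, 253/65); (697/65, -456/65) → (697/65, -261/65)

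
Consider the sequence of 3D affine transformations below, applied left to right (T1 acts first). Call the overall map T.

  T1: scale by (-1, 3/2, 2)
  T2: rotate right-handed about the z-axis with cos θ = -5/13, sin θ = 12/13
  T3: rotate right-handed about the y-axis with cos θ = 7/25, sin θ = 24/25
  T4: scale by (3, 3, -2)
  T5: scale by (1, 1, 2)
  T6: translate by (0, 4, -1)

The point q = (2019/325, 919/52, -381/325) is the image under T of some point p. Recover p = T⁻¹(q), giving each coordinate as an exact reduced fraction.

p = (-4, -3/2, 1)

T1 = [-1 0 0 0; 0 3/2 0 0; 0 0 2 0; 0 0 0 1]
T2·T1 = [5/13 -18/13 0 0; -12/13 -15/26 0 0; 0 0 2 0; 0 0 0 1]
T3·…·T1 = [7/65 -126/325 48/25 0; -12/13 -15/26 0 0; -24/65 432/325 14/25 0; 0 0 0 1]
T4·…·T1 = [21/65 -378/325 144/25 0; -36/13 -45/26 0 0; 48/65 -864/325 -28/25 0; 0 0 0 1]
T5·…·T1 = [21/65 -378/325 144/25 0; -36/13 -45/26 0 0; 96/65 -1728/325 -56/25 0; 0 0 0 1]
T6·…·T1 = [21/65 -378/325 144/25 0; -36/13 -45/26 0 4; 96/65 -1728/325 -56/25 -1; 0 0 0 1]
det M = 108; M⁻¹ = [7/195 -4/13 6/65 86/65; -56/975 -10/117 -48/325 568/2925; 4/25 0 -7/200 -7/200; 0 0 0 1]
M⁻¹ · (2019/325, 919/52, -381/325)ᵀ = (-4, -3/2, 1)ᵀ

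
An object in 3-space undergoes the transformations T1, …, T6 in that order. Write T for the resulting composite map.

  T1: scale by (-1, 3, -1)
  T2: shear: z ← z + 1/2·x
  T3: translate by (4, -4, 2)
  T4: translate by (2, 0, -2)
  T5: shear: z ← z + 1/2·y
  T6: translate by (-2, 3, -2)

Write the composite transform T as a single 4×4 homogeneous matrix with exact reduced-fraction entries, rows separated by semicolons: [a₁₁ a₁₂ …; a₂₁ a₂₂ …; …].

T = [-1 0 0 4; 0 3 0 -1; -1/2 3/2 -1 -4; 0 0 0 1]

T1 = [-1 0 0 0; 0 3 0 0; 0 0 -1 0; 0 0 0 1]
T2·T1 = [-1 0 0 0; 0 3 0 0; -1/2 0 -1 0; 0 0 0 1]
T3·…·T1 = [-1 0 0 4; 0 3 0 -4; -1/2 0 -1 2; 0 0 0 1]
T4·…·T1 = [-1 0 0 6; 0 3 0 -4; -1/2 0 -1 0; 0 0 0 1]
T5·…·T1 = [-1 0 0 6; 0 3 0 -4; -1/2 3/2 -1 -2; 0 0 0 1]
T6·…·T1 = [-1 0 0 4; 0 3 0 -1; -1/2 3/2 -1 -4; 0 0 0 1]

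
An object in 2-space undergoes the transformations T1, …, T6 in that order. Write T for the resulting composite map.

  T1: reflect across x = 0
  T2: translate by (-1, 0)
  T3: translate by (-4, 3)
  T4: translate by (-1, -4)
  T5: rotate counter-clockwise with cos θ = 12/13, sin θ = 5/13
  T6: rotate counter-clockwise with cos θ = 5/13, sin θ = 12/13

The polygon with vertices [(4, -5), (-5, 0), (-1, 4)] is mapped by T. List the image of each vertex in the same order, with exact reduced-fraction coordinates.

T1 reflect across x = 0: (4, -5) → (-4, -5); (-5, 0) → (5, 0); (-1, 4) → (1, 4)
T2 translate by (-1, 0): (-4, -5) → (-5, -5); (5, 0) → (4, 0); (1, 4) → (0, 4)
T3 translate by (-4, 3): (-5, -5) → (-9, -2); (4, 0) → (0, 3); (0, 4) → (-4, 7)
T4 translate by (-1, -4): (-9, -2) → (-10, -6); (0, 3) → (-1, -1); (-4, 7) → (-5, 3)
T5 rotate counter-clockwise with cos θ = 12/13, sin θ = 5/13: (-10, -6) → (-90/13, -122/13); (-1, -1) → (-7/13, -17/13); (-5, 3) → (-75/13, 11/13)
T6 rotate counter-clockwise with cos θ = 5/13, sin θ = 12/13: (-90/13, -122/13) → (6, -10); (-7/13, -17/13) → (1, -1); (-75/13, 11/13) → (-3, -5)

image vertices: (6, -10), (1, -1), (-3, -5)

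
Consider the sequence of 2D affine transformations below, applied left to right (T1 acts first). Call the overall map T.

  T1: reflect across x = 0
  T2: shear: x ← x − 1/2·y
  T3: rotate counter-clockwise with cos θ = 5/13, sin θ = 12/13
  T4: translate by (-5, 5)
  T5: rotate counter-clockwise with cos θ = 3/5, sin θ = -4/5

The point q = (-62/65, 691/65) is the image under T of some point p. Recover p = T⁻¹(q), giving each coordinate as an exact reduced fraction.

p = (-1, 4)

T1 = [-1 0 0; 0 1 0; 0 0 1]
T2·T1 = [-1 -1/2 0; 0 1 0; 0 0 1]
T3·…·T1 = [-5/13 -29/26 0; -12/13 -1/13 0; 0 0 1]
T4·…·T1 = [-5/13 -29/26 -5; -12/13 -1/13 5; 0 0 1]
T5·…·T1 = [-63/65 -19/26 1; -16/65 11/13 7; 0 0 1]
det M = -1; M⁻¹ = [-11/13 -19/26 155/26; -16/65 63/65 -85/13; 0 0 1]
M⁻¹ · (-62/65, 691/65)ᵀ = (-1, 4)ᵀ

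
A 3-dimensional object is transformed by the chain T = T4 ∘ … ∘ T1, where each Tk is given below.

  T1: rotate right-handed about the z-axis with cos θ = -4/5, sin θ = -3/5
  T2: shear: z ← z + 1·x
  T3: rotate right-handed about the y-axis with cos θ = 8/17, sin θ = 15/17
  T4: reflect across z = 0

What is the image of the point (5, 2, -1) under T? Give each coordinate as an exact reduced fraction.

T(p) = (-397/85, -23/5, -58/85)

T1 rotate right-handed about the z-axis with cos θ = -4/5, sin θ = -3/5: (5, 2, -1) → (-14/5, -23/5, -1)
T2 shear: z ← z + 1·x: (-14/5, -23/5, -1) → (-14/5, -23/5, -19/5)
T3 rotate right-handed about the y-axis with cos θ = 8/17, sin θ = 15/17: (-14/5, -23/5, -19/5) → (-397/85, -23/5, 58/85)
T4 reflect across z = 0: (-397/85, -23/5, 58/85) → (-397/85, -23/5, -58/85)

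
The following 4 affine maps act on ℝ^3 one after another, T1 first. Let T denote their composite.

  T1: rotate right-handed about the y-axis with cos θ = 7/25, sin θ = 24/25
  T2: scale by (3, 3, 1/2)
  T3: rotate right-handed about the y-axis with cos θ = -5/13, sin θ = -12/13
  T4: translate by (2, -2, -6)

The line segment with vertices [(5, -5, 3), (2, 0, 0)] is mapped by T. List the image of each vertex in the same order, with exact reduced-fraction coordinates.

image vertices: (-361/325, -17, 4299/650), (56/25, -2, -102/25)

T1 rotate right-handed about the y-axis with cos θ = 7/25, sin θ = 24/25: (5, -5, 3) → (107/25, -5, -99/25); (2, 0, 0) → (14/25, 0, -48/25)
T2 scale by (3, 3, 1/2): (107/25, -5, -99/25) → (321/25, -15, -99/50); (14/25, 0, -48/25) → (42/25, 0, -24/25)
T3 rotate right-handed about the y-axis with cos θ = -5/13, sin θ = -12/13: (321/25, -15, -99/50) → (-1011/325, -15, 8199/650); (42/25, 0, -24/25) → (6/25, 0, 48/25)
T4 translate by (2, -2, -6): (-1011/325, -15, 8199/650) → (-361/325, -17, 4299/650); (6/25, 0, 48/25) → (56/25, -2, -102/25)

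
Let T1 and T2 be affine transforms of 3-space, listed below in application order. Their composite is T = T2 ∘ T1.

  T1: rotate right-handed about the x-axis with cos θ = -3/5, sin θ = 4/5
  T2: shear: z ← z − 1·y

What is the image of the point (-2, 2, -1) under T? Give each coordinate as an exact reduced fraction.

T1 rotate right-handed about the x-axis with cos θ = -3/5, sin θ = 4/5: (-2, 2, -1) → (-2, -2/5, 11/5)
T2 shear: z ← z − 1·y: (-2, -2/5, 11/5) → (-2, -2/5, 13/5)

T(p) = (-2, -2/5, 13/5)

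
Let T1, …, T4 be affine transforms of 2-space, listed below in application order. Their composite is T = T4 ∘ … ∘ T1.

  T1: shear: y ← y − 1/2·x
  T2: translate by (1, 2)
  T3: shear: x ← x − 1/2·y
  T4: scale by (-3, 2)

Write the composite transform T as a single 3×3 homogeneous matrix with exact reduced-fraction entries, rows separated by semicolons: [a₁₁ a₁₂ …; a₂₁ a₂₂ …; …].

T = [-15/4 3/2 0; -1 2 4; 0 0 1]

T1 = [1 0 0; -1/2 1 0; 0 0 1]
T2·T1 = [1 0 1; -1/2 1 2; 0 0 1]
T3·…·T1 = [5/4 -1/2 0; -1/2 1 2; 0 0 1]
T4·…·T1 = [-15/4 3/2 0; -1 2 4; 0 0 1]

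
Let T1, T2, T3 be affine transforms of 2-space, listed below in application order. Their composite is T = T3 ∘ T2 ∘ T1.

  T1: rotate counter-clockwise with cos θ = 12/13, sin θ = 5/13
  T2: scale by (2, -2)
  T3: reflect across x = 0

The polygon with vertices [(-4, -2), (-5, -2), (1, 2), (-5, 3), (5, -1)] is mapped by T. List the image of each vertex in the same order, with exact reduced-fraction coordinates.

T1 rotate counter-clockwise with cos θ = 12/13, sin θ = 5/13: (-4, -2) → (-38/13, -44/13); (-5, -2) → (-50/13, -49/13); (1, 2) → (2/13, 29/13); (-5, 3) → (-75/13, 11/13); (5, -1) → (5, 1)
T2 scale by (2, -2): (-38/13, -44/13) → (-76/13, 88/13); (-50/13, -49/13) → (-100/13, 98/13); (2/13, 29/13) → (4/13, -58/13); (-75/13, 11/13) → (-150/13, -22/13); (5, 1) → (10, -2)
T3 reflect across x = 0: (-76/13, 88/13) → (76/13, 88/13); (-100/13, 98/13) → (100/13, 98/13); (4/13, -58/13) → (-4/13, -58/13); (-150/13, -22/13) → (150/13, -22/13); (10, -2) → (-10, -2)

image vertices: (76/13, 88/13), (100/13, 98/13), (-4/13, -58/13), (150/13, -22/13), (-10, -2)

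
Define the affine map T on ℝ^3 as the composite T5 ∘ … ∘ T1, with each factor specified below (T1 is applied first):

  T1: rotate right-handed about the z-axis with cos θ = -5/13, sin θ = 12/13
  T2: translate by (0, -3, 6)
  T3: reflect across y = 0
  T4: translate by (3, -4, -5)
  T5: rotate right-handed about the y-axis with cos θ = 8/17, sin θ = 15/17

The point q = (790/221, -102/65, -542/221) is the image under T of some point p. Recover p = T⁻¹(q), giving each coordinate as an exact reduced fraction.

p = (1/5, -1, 1)

T1 = [-5/13 -12/13 0 0; 12/13 -5/13 0 0; 0 0 1 0; 0 0 0 1]
T2·T1 = [-5/13 -12/13 0 0; 12/13 -5/13 0 -3; 0 0 1 6; 0 0 0 1]
T3·…·T1 = [-5/13 -12/13 0 0; -12/13 5/13 0 3; 0 0 1 6; 0 0 0 1]
T4·…·T1 = [-5/13 -12/13 0 3; -12/13 5/13 0 -1; 0 0 1 1; 0 0 0 1]
T5·…·T1 = [-40/221 -96/221 15/17 39/17; -12/13 5/13 0 -1; 75/221 180/221 8/17 -37/17; 0 0 0 1]
det M = -1; M⁻¹ = [-40/221 -12/13 75/221 3/13; -96/221 5/13 180/221 41/13; 15/17 0 8/17 -1; 0 0 0 1]
M⁻¹ · (790/221, -102/65, -542/221)ᵀ = (1/5, -1, 1)ᵀ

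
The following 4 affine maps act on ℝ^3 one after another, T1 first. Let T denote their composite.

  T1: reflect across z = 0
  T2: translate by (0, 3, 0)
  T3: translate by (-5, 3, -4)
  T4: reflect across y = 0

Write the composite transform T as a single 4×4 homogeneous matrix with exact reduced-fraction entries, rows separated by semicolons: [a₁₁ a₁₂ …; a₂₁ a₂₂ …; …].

T = [1 0 0 -5; 0 -1 0 -6; 0 0 -1 -4; 0 0 0 1]

T1 = [1 0 0 0; 0 1 0 0; 0 0 -1 0; 0 0 0 1]
T2·T1 = [1 0 0 0; 0 1 0 3; 0 0 -1 0; 0 0 0 1]
T3·…·T1 = [1 0 0 -5; 0 1 0 6; 0 0 -1 -4; 0 0 0 1]
T4·…·T1 = [1 0 0 -5; 0 -1 0 -6; 0 0 -1 -4; 0 0 0 1]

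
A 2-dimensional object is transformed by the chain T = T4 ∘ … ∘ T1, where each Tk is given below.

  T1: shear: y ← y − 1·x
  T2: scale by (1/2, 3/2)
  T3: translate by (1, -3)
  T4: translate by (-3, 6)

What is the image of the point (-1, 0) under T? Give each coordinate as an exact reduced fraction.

T1 shear: y ← y − 1·x: (-1, 0) → (-1, 1)
T2 scale by (1/2, 3/2): (-1, 1) → (-1/2, 3/2)
T3 translate by (1, -3): (-1/2, 3/2) → (1/2, -3/2)
T4 translate by (-3, 6): (1/2, -3/2) → (-5/2, 9/2)

T(p) = (-5/2, 9/2)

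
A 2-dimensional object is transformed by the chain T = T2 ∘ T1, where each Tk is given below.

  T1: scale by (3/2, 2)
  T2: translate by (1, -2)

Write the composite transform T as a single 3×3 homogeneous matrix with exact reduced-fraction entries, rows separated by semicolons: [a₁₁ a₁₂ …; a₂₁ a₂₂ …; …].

T = [3/2 0 1; 0 2 -2; 0 0 1]

T1 = [3/2 0 0; 0 2 0; 0 0 1]
T2·T1 = [3/2 0 1; 0 2 -2; 0 0 1]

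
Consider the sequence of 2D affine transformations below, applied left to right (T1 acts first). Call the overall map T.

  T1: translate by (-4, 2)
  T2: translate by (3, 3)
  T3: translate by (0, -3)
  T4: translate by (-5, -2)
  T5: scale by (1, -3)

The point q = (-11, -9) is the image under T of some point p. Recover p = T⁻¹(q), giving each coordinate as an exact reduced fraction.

p = (-5, 3)

T1 = [1 0 -4; 0 1 2; 0 0 1]
T2·T1 = [1 0 -1; 0 1 5; 0 0 1]
T3·…·T1 = [1 0 -1; 0 1 2; 0 0 1]
T4·…·T1 = [1 0 -6; 0 1 0; 0 0 1]
T5·…·T1 = [1 0 -6; 0 -3 0; 0 0 1]
det M = -3; M⁻¹ = [1 0 6; 0 -1/3 0; 0 0 1]
M⁻¹ · (-11, -9)ᵀ = (-5, 3)ᵀ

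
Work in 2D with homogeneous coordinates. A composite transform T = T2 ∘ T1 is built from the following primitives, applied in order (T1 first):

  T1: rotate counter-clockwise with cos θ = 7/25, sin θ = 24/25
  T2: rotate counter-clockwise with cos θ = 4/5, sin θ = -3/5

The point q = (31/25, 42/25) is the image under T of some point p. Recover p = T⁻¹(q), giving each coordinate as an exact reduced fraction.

p = (2, 3/5)

T1 = [7/25 -24/25 0; 24/25 7/25 0; 0 0 1]
T2·T1 = [4/5 -3/5 0; 3/5 4/5 0; 0 0 1]
det M = 1; M⁻¹ = [4/5 3/5 0; -3/5 4/5 0; 0 0 1]
M⁻¹ · (31/25, 42/25)ᵀ = (2, 3/5)ᵀ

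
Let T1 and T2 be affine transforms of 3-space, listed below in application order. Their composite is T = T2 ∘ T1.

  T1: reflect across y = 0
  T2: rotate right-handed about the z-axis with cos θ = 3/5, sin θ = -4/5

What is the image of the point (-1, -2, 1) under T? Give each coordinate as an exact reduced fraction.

T(p) = (1, 2, 1)

T1 reflect across y = 0: (-1, -2, 1) → (-1, 2, 1)
T2 rotate right-handed about the z-axis with cos θ = 3/5, sin θ = -4/5: (-1, 2, 1) → (1, 2, 1)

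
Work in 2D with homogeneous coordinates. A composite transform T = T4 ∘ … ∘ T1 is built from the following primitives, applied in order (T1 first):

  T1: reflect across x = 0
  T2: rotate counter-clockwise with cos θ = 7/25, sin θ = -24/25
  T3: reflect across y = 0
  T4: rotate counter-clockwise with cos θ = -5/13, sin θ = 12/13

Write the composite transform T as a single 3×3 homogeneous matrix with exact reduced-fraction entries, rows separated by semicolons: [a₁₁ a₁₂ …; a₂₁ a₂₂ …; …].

T = [323/325 -36/325 0; 36/325 323/325 0; 0 0 1]

T1 = [-1 0 0; 0 1 0; 0 0 1]
T2·T1 = [-7/25 24/25 0; 24/25 7/25 0; 0 0 1]
T3·…·T1 = [-7/25 24/25 0; -24/25 -7/25 0; 0 0 1]
T4·…·T1 = [323/325 -36/325 0; 36/325 323/325 0; 0 0 1]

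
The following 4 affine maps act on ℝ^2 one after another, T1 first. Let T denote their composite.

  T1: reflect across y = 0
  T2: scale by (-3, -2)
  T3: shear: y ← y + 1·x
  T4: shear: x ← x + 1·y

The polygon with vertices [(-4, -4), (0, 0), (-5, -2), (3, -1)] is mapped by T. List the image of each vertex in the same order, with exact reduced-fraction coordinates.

image vertices: (16, 4), (0, 0), (26, 11), (-20, -11)

T1 reflect across y = 0: (-4, -4) → (-4, 4); (0, 0) → (0, 0); (-5, -2) → (-5, 2); (3, -1) → (3, 1)
T2 scale by (-3, -2): (-4, 4) → (12, -8); (0, 0) → (0, 0); (-5, 2) → (15, -4); (3, 1) → (-9, -2)
T3 shear: y ← y + 1·x: (12, -8) → (12, 4); (0, 0) → (0, 0); (15, -4) → (15, 11); (-9, -2) → (-9, -11)
T4 shear: x ← x + 1·y: (12, 4) → (16, 4); (0, 0) → (0, 0); (15, 11) → (26, 11); (-9, -11) → (-20, -11)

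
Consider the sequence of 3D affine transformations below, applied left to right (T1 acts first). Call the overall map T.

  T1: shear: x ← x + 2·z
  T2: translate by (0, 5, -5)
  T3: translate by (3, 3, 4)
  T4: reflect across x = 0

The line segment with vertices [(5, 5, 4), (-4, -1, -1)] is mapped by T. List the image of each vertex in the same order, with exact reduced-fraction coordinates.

image vertices: (-16, 13, 3), (3, 7, -2)

T1 shear: x ← x + 2·z: (5, 5, 4) → (13, 5, 4); (-4, -1, -1) → (-6, -1, -1)
T2 translate by (0, 5, -5): (13, 5, 4) → (13, 10, -1); (-6, -1, -1) → (-6, 4, -6)
T3 translate by (3, 3, 4): (13, 10, -1) → (16, 13, 3); (-6, 4, -6) → (-3, 7, -2)
T4 reflect across x = 0: (16, 13, 3) → (-16, 13, 3); (-3, 7, -2) → (3, 7, -2)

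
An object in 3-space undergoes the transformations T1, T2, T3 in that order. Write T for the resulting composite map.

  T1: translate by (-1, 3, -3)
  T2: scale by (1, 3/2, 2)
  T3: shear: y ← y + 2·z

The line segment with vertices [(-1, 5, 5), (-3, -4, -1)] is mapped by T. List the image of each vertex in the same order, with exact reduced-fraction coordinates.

image vertices: (-2, 20, 4), (-4, -35/2, -8)

T1 translate by (-1, 3, -3): (-1, 5, 5) → (-2, 8, 2); (-3, -4, -1) → (-4, -1, -4)
T2 scale by (1, 3/2, 2): (-2, 8, 2) → (-2, 12, 4); (-4, -1, -4) → (-4, -3/2, -8)
T3 shear: y ← y + 2·z: (-2, 12, 4) → (-2, 20, 4); (-4, -3/2, -8) → (-4, -35/2, -8)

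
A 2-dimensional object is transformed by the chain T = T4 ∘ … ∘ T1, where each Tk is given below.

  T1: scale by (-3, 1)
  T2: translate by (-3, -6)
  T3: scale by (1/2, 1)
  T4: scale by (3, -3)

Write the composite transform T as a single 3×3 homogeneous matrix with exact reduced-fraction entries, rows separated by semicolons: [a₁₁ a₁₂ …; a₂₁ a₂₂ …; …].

T1 = [-3 0 0; 0 1 0; 0 0 1]
T2·T1 = [-3 0 -3; 0 1 -6; 0 0 1]
T3·…·T1 = [-3/2 0 -3/2; 0 1 -6; 0 0 1]
T4·…·T1 = [-9/2 0 -9/2; 0 -3 18; 0 0 1]

T = [-9/2 0 -9/2; 0 -3 18; 0 0 1]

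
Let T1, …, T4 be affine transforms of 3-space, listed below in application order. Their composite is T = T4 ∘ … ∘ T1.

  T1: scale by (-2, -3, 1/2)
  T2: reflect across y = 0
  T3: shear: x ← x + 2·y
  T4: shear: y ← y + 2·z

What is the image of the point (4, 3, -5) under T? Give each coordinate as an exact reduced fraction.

T(p) = (10, 4, -5/2)

T1 scale by (-2, -3, 1/2): (4, 3, -5) → (-8, -9, -5/2)
T2 reflect across y = 0: (-8, -9, -5/2) → (-8, 9, -5/2)
T3 shear: x ← x + 2·y: (-8, 9, -5/2) → (10, 9, -5/2)
T4 shear: y ← y + 2·z: (10, 9, -5/2) → (10, 4, -5/2)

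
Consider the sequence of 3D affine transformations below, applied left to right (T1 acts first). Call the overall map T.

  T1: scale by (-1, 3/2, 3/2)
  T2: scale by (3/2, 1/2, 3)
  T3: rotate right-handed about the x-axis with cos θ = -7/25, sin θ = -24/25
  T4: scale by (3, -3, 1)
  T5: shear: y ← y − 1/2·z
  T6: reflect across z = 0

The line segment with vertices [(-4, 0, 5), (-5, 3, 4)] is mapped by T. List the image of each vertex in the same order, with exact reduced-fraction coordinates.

T1 scale by (-1, 3/2, 3/2): (-4, 0, 5) → (4, 0, 15/2); (-5, 3, 4) → (5, 9/2, 6)
T2 scale by (3/2, 1/2, 3): (4, 0, 15/2) → (6, 0, 45/2); (5, 9/2, 6) → (15/2, 9/4, 18)
T3 rotate right-handed about the x-axis with cos θ = -7/25, sin θ = -24/25: (6, 0, 45/2) → (6, 108/5, -63/10); (15/2, 9/4, 18) → (15/2, 333/20, -36/5)
T4 scale by (3, -3, 1): (6, 108/5, -63/10) → (18, -324/5, -63/10); (15/2, 333/20, -36/5) → (45/2, -999/20, -36/5)
T5 shear: y ← y − 1/2·z: (18, -324/5, -63/10) → (18, -1233/20, -63/10); (45/2, -999/20, -36/5) → (45/2, -927/20, -36/5)
T6 reflect across z = 0: (18, -1233/20, -63/10) → (18, -1233/20, 63/10); (45/2, -927/20, -36/5) → (45/2, -927/20, 36/5)

image vertices: (18, -1233/20, 63/10), (45/2, -927/20, 36/5)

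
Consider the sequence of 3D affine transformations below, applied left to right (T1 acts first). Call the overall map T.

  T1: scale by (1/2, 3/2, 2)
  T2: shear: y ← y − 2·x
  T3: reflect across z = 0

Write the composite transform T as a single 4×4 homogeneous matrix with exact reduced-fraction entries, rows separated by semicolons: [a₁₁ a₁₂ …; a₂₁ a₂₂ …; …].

T = [1/2 0 0 0; -1 3/2 0 0; 0 0 -2 0; 0 0 0 1]

T1 = [1/2 0 0 0; 0 3/2 0 0; 0 0 2 0; 0 0 0 1]
T2·T1 = [1/2 0 0 0; -1 3/2 0 0; 0 0 2 0; 0 0 0 1]
T3·…·T1 = [1/2 0 0 0; -1 3/2 0 0; 0 0 -2 0; 0 0 0 1]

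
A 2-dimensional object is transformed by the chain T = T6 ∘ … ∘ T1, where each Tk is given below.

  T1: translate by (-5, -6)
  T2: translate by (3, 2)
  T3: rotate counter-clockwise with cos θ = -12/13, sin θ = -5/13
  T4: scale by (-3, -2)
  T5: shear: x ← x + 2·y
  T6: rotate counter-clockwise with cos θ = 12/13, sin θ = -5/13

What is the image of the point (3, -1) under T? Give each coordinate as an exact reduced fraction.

T1 translate by (-5, -6): (3, -1) → (-2, -7)
T2 translate by (3, 2): (-2, -7) → (1, -5)
T3 rotate counter-clockwise with cos θ = -12/13, sin θ = -5/13: (1, -5) → (-37/13, 55/13)
T4 scale by (-3, -2): (-37/13, 55/13) → (111/13, -110/13)
T5 shear: x ← x + 2·y: (111/13, -110/13) → (-109/13, -110/13)
T6 rotate counter-clockwise with cos θ = 12/13, sin θ = -5/13: (-109/13, -110/13) → (-1858/169, -775/169)

T(p) = (-1858/169, -775/169)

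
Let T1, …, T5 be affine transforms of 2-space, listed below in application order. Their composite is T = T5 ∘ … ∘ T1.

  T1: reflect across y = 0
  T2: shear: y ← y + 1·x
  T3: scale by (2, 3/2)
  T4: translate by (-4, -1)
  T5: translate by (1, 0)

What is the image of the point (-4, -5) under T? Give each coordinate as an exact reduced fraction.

T1 reflect across y = 0: (-4, -5) → (-4, 5)
T2 shear: y ← y + 1·x: (-4, 5) → (-4, 1)
T3 scale by (2, 3/2): (-4, 1) → (-8, 3/2)
T4 translate by (-4, -1): (-8, 3/2) → (-12, 1/2)
T5 translate by (1, 0): (-12, 1/2) → (-11, 1/2)

T(p) = (-11, 1/2)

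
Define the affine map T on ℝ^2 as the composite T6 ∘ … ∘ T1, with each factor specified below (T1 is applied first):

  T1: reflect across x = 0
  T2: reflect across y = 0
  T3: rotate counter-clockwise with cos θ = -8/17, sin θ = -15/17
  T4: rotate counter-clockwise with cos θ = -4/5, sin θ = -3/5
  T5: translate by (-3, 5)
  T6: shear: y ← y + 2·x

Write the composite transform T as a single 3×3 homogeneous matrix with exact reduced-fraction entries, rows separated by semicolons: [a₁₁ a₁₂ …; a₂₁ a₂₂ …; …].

T = [13/85 84/85 -3; -58/85 181/85 -1; 0 0 1]

T1 = [-1 0 0; 0 1 0; 0 0 1]
T2·T1 = [-1 0 0; 0 -1 0; 0 0 1]
T3·…·T1 = [8/17 -15/17 0; 15/17 8/17 0; 0 0 1]
T4·…·T1 = [13/85 84/85 0; -84/85 13/85 0; 0 0 1]
T5·…·T1 = [13/85 84/85 -3; -84/85 13/85 5; 0 0 1]
T6·…·T1 = [13/85 84/85 -3; -58/85 181/85 -1; 0 0 1]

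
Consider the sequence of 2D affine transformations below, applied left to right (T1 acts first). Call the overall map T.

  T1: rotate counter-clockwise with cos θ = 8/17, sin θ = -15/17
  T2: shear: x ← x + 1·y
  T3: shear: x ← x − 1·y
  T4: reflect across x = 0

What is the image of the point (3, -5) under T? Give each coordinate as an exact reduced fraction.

T1 rotate counter-clockwise with cos θ = 8/17, sin θ = -15/17: (3, -5) → (-3, -5)
T2 shear: x ← x + 1·y: (-3, -5) → (-8, -5)
T3 shear: x ← x − 1·y: (-8, -5) → (-3, -5)
T4 reflect across x = 0: (-3, -5) → (3, -5)

T(p) = (3, -5)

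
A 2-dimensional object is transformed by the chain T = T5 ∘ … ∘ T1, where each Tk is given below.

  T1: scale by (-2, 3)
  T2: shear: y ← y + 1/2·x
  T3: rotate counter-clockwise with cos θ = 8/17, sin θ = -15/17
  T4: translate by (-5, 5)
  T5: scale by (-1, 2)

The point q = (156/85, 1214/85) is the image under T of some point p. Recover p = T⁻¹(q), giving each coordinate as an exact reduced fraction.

T1 = [-2 0 0; 0 3 0; 0 0 1]
T2·T1 = [-2 0 0; -1 3 0; 0 0 1]
T3·…·T1 = [-31/17 45/17 0; 22/17 24/17 0; 0 0 1]
T4·…·T1 = [-31/17 45/17 -5; 22/17 24/17 5; 0 0 1]
T5·…·T1 = [31/17 -45/17 5; 44/17 48/17 10; 0 0 1]
det M = 12; M⁻¹ = [4/17 15/68 -115/34; -11/51 31/204 -15/34; 0 0 1]
M⁻¹ · (156/85, 1214/85)ᵀ = (1/5, 4/3)ᵀ

p = (1/5, 4/3)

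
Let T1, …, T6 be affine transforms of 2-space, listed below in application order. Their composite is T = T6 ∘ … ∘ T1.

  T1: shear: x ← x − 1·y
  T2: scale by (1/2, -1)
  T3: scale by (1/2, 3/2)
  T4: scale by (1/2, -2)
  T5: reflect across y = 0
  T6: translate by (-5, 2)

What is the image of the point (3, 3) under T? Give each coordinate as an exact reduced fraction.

T(p) = (-5, -7)

T1 shear: x ← x − 1·y: (3, 3) → (0, 3)
T2 scale by (1/2, -1): (0, 3) → (0, -3)
T3 scale by (1/2, 3/2): (0, -3) → (0, -9/2)
T4 scale by (1/2, -2): (0, -9/2) → (0, 9)
T5 reflect across y = 0: (0, 9) → (0, -9)
T6 translate by (-5, 2): (0, -9) → (-5, -7)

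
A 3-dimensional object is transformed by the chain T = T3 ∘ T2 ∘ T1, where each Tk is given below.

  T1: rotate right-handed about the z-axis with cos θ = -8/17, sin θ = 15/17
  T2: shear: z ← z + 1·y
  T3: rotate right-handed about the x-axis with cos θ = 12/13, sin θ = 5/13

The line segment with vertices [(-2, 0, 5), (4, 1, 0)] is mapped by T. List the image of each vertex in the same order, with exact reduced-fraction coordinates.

image vertices: (16/17, -635/221, 30/13), (-47/17, 28/17, 4)

T1 rotate right-handed about the z-axis with cos θ = -8/17, sin θ = 15/17: (-2, 0, 5) → (16/17, -30/17, 5); (4, 1, 0) → (-47/17, 52/17, 0)
T2 shear: z ← z + 1·y: (16/17, -30/17, 5) → (16/17, -30/17, 55/17); (-47/17, 52/17, 0) → (-47/17, 52/17, 52/17)
T3 rotate right-handed about the x-axis with cos θ = 12/13, sin θ = 5/13: (16/17, -30/17, 55/17) → (16/17, -635/221, 30/13); (-47/17, 52/17, 52/17) → (-47/17, 28/17, 4)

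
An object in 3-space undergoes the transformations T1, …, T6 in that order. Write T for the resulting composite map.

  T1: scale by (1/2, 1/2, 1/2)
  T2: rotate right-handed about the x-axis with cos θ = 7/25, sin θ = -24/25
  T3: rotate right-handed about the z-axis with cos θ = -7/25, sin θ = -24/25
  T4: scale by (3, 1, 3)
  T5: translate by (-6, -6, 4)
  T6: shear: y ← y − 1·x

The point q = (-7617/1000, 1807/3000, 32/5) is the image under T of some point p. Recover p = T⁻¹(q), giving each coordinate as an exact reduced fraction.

p = (9/4, -5/3, 0)

T1 = [1/2 0 0 0; 0 1/2 0 0; 0 0 1/2 0; 0 0 0 1]
T2·T1 = [1/2 0 0 0; 0 7/50 12/25 0; 0 -12/25 7/50 0; 0 0 0 1]
T3·…·T1 = [-7/50 84/625 288/625 0; -12/25 -49/1250 -84/625 0; 0 -12/25 7/50 0; 0 0 0 1]
T4·…·T1 = [-21/50 252/625 864/625 0; -12/25 -49/1250 -84/625 0; 0 -36/25 21/50 0; 0 0 0 1]
T5·…·T1 = [-21/50 252/625 864/625 -6; -12/25 -49/1250 -84/625 -6; 0 -36/25 21/50 4; 0 0 0 1]
T6·…·T1 = [-21/50 252/625 864/625 -6; -3/50 -553/1250 -948/625 0; 0 -36/25 21/50 4; 0 0 0 1]
det M = 9/8; M⁻¹ = [-158/75 -48/25 0 -316/25; 14/625 -98/625 -16/25 1684/625; 48/625 -336/625 14/75 -536/1875; 0 0 0 1]
M⁻¹ · (-7617/1000, 1807/3000, 32/5)ᵀ = (9/4, -5/3, 0)ᵀ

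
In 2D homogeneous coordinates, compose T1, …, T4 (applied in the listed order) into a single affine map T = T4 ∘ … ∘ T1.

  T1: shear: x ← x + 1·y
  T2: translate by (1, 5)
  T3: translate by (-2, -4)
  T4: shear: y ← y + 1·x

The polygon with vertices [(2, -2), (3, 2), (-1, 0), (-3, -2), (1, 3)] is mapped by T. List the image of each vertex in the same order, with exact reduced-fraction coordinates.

image vertices: (-1, -2), (4, 7), (-2, -1), (-6, -7), (3, 7)

T1 shear: x ← x + 1·y: (2, -2) → (0, -2); (3, 2) → (5, 2); (-1, 0) → (-1, 0); (-3, -2) → (-5, -2); (1, 3) → (4, 3)
T2 translate by (1, 5): (0, -2) → (1, 3); (5, 2) → (6, 7); (-1, 0) → (0, 5); (-5, -2) → (-4, 3); (4, 3) → (5, 8)
T3 translate by (-2, -4): (1, 3) → (-1, -1); (6, 7) → (4, 3); (0, 5) → (-2, 1); (-4, 3) → (-6, -1); (5, 8) → (3, 4)
T4 shear: y ← y + 1·x: (-1, -1) → (-1, -2); (4, 3) → (4, 7); (-2, 1) → (-2, -1); (-6, -1) → (-6, -7); (3, 4) → (3, 7)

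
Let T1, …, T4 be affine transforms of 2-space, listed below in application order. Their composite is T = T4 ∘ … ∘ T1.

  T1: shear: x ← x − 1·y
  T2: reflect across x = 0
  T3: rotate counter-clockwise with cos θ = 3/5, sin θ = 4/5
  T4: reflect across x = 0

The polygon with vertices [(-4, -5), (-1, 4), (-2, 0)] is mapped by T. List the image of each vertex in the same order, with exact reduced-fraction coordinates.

T1 shear: x ← x − 1·y: (-4, -5) → (1, -5); (-1, 4) → (-5, 4); (-2, 0) → (-2, 0)
T2 reflect across x = 0: (1, -5) → (-1, -5); (-5, 4) → (5, 4); (-2, 0) → (2, 0)
T3 rotate counter-clockwise with cos θ = 3/5, sin θ = 4/5: (-1, -5) → (17/5, -19/5); (5, 4) → (-1/5, 32/5); (2, 0) → (6/5, 8/5)
T4 reflect across x = 0: (17/5, -19/5) → (-17/5, -19/5); (-1/5, 32/5) → (1/5, 32/5); (6/5, 8/5) → (-6/5, 8/5)

image vertices: (-17/5, -19/5), (1/5, 32/5), (-6/5, 8/5)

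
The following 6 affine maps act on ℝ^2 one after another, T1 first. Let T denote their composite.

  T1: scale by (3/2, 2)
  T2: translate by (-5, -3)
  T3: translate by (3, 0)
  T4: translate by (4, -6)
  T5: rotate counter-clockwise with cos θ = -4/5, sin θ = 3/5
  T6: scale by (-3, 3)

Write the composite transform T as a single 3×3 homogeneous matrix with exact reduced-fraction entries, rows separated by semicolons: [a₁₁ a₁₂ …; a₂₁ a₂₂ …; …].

T1 = [3/2 0 0; 0 2 0; 0 0 1]
T2·T1 = [3/2 0 -5; 0 2 -3; 0 0 1]
T3·…·T1 = [3/2 0 -2; 0 2 -3; 0 0 1]
T4·…·T1 = [3/2 0 2; 0 2 -9; 0 0 1]
T5·…·T1 = [-6/5 -6/5 19/5; 9/10 -8/5 42/5; 0 0 1]
T6·…·T1 = [18/5 18/5 -57/5; 27/10 -24/5 126/5; 0 0 1]

T = [18/5 18/5 -57/5; 27/10 -24/5 126/5; 0 0 1]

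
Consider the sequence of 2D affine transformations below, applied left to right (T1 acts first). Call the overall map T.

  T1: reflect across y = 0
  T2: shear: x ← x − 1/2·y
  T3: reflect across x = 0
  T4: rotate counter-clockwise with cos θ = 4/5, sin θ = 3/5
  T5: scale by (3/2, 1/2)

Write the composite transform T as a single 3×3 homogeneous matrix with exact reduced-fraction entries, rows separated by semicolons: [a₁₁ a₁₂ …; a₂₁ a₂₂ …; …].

T1 = [1 0 0; 0 -1 0; 0 0 1]
T2·T1 = [1 1/2 0; 0 -1 0; 0 0 1]
T3·…·T1 = [-1 -1/2 0; 0 -1 0; 0 0 1]
T4·…·T1 = [-4/5 1/5 0; -3/5 -11/10 0; 0 0 1]
T5·…·T1 = [-6/5 3/10 0; -3/10 -11/20 0; 0 0 1]

T = [-6/5 3/10 0; -3/10 -11/20 0; 0 0 1]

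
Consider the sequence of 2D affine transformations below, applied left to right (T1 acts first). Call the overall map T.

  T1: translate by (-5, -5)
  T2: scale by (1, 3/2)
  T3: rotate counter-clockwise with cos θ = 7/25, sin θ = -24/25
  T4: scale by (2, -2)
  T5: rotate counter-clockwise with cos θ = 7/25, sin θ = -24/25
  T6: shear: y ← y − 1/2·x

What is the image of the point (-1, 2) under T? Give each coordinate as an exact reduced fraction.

T(p) = (-12, 15)

T1 translate by (-5, -5): (-1, 2) → (-6, -3)
T2 scale by (1, 3/2): (-6, -3) → (-6, -9/2)
T3 rotate counter-clockwise with cos θ = 7/25, sin θ = -24/25: (-6, -9/2) → (-6, 9/2)
T4 scale by (2, -2): (-6, 9/2) → (-12, -9)
T5 rotate counter-clockwise with cos θ = 7/25, sin θ = -24/25: (-12, -9) → (-12, 9)
T6 shear: y ← y − 1/2·x: (-12, 9) → (-12, 15)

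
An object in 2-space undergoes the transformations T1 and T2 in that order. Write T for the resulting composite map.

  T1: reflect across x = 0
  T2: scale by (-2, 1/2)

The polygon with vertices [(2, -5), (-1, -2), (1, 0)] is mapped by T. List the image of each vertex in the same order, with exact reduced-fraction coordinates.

T1 reflect across x = 0: (2, -5) → (-2, -5); (-1, -2) → (1, -2); (1, 0) → (-1, 0)
T2 scale by (-2, 1/2): (-2, -5) → (4, -5/2); (1, -2) → (-2, -1); (-1, 0) → (2, 0)

image vertices: (4, -5/2), (-2, -1), (2, 0)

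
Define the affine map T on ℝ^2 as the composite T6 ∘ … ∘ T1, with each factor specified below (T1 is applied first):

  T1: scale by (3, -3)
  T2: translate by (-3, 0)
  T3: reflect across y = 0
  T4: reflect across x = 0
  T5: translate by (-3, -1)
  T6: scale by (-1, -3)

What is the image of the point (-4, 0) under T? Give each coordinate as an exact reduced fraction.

T1 scale by (3, -3): (-4, 0) → (-12, 0)
T2 translate by (-3, 0): (-12, 0) → (-15, 0)
T3 reflect across y = 0: (-15, 0) → (-15, 0)
T4 reflect across x = 0: (-15, 0) → (15, 0)
T5 translate by (-3, -1): (15, 0) → (12, -1)
T6 scale by (-1, -3): (12, -1) → (-12, 3)

T(p) = (-12, 3)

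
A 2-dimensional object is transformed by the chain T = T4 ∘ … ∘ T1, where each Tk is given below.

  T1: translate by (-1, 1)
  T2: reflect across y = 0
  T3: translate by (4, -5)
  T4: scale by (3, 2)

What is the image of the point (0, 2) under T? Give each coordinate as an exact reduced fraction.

T(p) = (9, -16)

T1 translate by (-1, 1): (0, 2) → (-1, 3)
T2 reflect across y = 0: (-1, 3) → (-1, -3)
T3 translate by (4, -5): (-1, -3) → (3, -8)
T4 scale by (3, 2): (3, -8) → (9, -16)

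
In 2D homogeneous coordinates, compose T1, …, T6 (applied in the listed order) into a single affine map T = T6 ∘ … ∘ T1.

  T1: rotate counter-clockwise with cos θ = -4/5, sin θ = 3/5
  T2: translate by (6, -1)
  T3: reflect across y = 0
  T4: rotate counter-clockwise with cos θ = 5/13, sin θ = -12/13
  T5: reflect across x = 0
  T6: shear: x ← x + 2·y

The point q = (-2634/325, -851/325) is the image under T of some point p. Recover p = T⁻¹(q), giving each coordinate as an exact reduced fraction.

p = (8/5, 2)

T1 = [-4/5 -3/5 0; 3/5 -4/5 0; 0 0 1]
T2·T1 = [-4/5 -3/5 6; 3/5 -4/5 -1; 0 0 1]
T3·…·T1 = [-4/5 -3/5 6; -3/5 4/5 1; 0 0 1]
T4·…·T1 = [-56/65 33/65 42/13; 33/65 56/65 -67/13; 0 0 1]
T5·…·T1 = [56/65 -33/65 -42/13; 33/65 56/65 -67/13; 0 0 1]
T6·…·T1 = [122/65 79/65 -176/13; 33/65 56/65 -67/13; 0 0 1]
det M = 1; M⁻¹ = [56/65 -79/65 27/5; -33/65 122/65 14/5; 0 0 1]
M⁻¹ · (-2634/325, -851/325)ᵀ = (8/5, 2)ᵀ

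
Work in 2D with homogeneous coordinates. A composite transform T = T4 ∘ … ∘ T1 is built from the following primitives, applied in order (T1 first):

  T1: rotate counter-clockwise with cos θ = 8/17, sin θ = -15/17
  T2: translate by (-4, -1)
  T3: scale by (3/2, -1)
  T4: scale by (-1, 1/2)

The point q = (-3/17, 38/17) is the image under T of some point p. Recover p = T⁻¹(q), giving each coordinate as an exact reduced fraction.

T1 = [8/17 15/17 0; -15/17 8/17 0; 0 0 1]
T2·T1 = [8/17 15/17 -4; -15/17 8/17 -1; 0 0 1]
T3·…·T1 = [12/17 45/34 -6; 15/17 -8/17 1; 0 0 1]
T4·…·T1 = [-12/17 -45/34 6; 15/34 -4/17 1/2; 0 0 1]
det M = 3/4; M⁻¹ = [-16/51 30/17 1; -10/17 -16/17 4; 0 0 1]
M⁻¹ · (-3/17, 38/17)ᵀ = (5, 2)ᵀ

p = (5, 2)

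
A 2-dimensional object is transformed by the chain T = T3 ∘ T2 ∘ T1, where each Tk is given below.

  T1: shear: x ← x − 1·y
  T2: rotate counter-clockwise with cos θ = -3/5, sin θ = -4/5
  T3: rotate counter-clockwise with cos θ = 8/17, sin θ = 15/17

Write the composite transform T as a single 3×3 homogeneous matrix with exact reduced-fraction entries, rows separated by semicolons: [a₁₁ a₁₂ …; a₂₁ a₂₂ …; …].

T = [36/85 41/85 0; -77/85 113/85 0; 0 0 1]

T1 = [1 -1 0; 0 1 0; 0 0 1]
T2·T1 = [-3/5 7/5 0; -4/5 1/5 0; 0 0 1]
T3·…·T1 = [36/85 41/85 0; -77/85 113/85 0; 0 0 1]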